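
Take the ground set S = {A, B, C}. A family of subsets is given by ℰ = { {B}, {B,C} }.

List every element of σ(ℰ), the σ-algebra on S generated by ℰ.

Initial family (4 sets): { {}, {B}, {B,C}, S }.
Step 1. New:
  {A}  = S∖{B,C}
  {A,C}  = S∖{B}
  |family| = 6
Step 2 adds 1:
  {A,B}  = {B} ∪ {A}
  |family| = 7
Step 3: 1 new —
  {C}  = S∖{A,B}
  |family| = 8
Step 4: stable.

Hence σ(ℰ) has 8 members: { {}, {A}, {B}, {C}, {A,B}, {A,C}, {B,C}, S }.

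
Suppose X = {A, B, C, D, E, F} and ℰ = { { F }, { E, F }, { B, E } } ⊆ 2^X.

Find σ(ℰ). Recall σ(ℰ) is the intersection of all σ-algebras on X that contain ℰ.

σ(ℰ) = { ∅, { B }, { E }, { F }, { B, E }, { B, F }, { E, F }, { A, C, D }, { B, E, F }, { A, B, C, D }, { A, C, D, E }, { A, C, D, F }, { A, B, C, D, E }, { A, B, C, D, F }, { A, C, D, E, F }, X }

Working:
Start: ℰ ∪ {∅, X} = { ∅, { F }, { B, E }, { E, F }, X }.
Iteration 1: +4 →
  { B, E, F }  = { B, E } ∪ { E, F }
  { A, B, C, D }  = complement { E, F }
  { A, C, D, F }  = complement { B, E }
  { A, B, C, D, E }  = complement { F }
  (now 9)
Iteration 2: 3 new —
  { A, C, D }  = complement { B, E, F }
  { A, B, C, D, F }  = { F } ∪ { A, B, C, D }
  { A, C, D, E, F }  = { E, F } ∪ { A, C, D, F }
  (now 12)
Iteration 3: 2 new —
  { B }  = complement { A, C, D, E, F }
  { E }  = complement { A, B, C, D, F }
  (now 14)
Iteration 4: 2 new —
  { B, F }  = { B } ∪ { F }
  { A, C, D, E }  = { A, C, D } ∪ { E }
  (now 16)
Iteration 5: closed — nothing new.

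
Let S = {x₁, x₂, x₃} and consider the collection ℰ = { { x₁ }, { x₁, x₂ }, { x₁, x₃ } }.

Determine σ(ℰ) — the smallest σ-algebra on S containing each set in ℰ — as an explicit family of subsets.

Start: ℰ ∪ {∅, S} = { {}, { x₁ }, { x₁, x₂ }, { x₁, x₃ }, S }.
Iteration 1 adds 3:
  { x₂ }  = S∖{ x₁, x₃ }
  { x₃ }  = S∖{ x₁, x₂ }
  { x₂, x₃ }  = S∖{ x₁ }
  — 8 sets.
After Iteration 2 the family is unchanged; done.

σ(ℰ) = { {}, { x₁ }, { x₂ }, { x₃ }, { x₁, x₂ }, { x₁, x₃ }, { x₂, x₃ }, S }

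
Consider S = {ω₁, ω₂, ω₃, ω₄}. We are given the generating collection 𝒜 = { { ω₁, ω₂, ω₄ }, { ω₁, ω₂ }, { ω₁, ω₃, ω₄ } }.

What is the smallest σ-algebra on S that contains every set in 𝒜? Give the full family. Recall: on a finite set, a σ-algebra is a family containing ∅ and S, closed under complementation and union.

Take S₀ = 𝒜 ∪ {∅, S} = { ∅, { ω₁, ω₂ }, { ω₁, ω₂, ω₄ }, { ω₁, ω₃, ω₄ }, S }.
Step 1 adds 3:
  { ω₂ }  = S∖{ ω₁, ω₃, ω₄ }
  { ω₃ }  = S∖{ ω₁, ω₂, ω₄ }
  { ω₃, ω₄ }  = S∖{ ω₁, ω₂ }
  |family| = 8
Step 2: +3 →
  { ω₂, ω₃ }  = { ω₃ } ∪ { ω₂ }
  { ω₁, ω₂, ω₃ }  = { ω₃ } ∪ { ω₁, ω₂ }
  { ω₂, ω₃, ω₄ }  = { ω₂ } ∪ { ω₃, ω₄ }
  |family| = 11
Step 3 (3 new):
  { ω₁ }  = S∖{ ω₂, ω₃, ω₄ }
  { ω₄ }  = S∖{ ω₁, ω₂, ω₃ }
  { ω₁, ω₄ }  = S∖{ ω₂, ω₃ }
  |family| = 14
Step 4: +2 →
  { ω₁, ω₃ }  = { ω₃ } ∪ { ω₁ }
  { ω₂, ω₄ }  = { ω₄ } ∪ { ω₂ }
  |family| = 16
Step 5: already closed under ᶜ and ∪.

Hence σ(𝒜) has 16 members: { ∅, { ω₁ }, { ω₂ }, { ω₃ }, { ω₄ }, { ω₁, ω₂ }, { ω₁, ω₃ }, { ω₁, ω₄ }, { ω₂, ω₃ }, { ω₂, ω₄ }, { ω₃, ω₄ }, { ω₁, ω₂, ω₃ }, { ω₁, ω₂, ω₄ }, { ω₁, ω₃, ω₄ }, { ω₂, ω₃, ω₄ }, S }.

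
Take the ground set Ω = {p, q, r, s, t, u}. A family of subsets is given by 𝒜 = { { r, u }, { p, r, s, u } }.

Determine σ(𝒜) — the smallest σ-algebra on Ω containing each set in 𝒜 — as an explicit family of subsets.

Begin from { {  }, { r, u }, { p, r, s, u }, Ω } (that is, 𝒜 plus ∅ and Ω).
Pass 1: +2 →
  { q, t }  = complement { p, r, s, u }
  { p, q, s, t }  = complement { r, u }
  |family| = 6
Pass 2 adds 1:
  { q, r, t, u }  = { q, t } ∪ { r, u }
  |family| = 7
Pass 3: +1 →
  { p, s }  = complement { q, r, t, u }
  |family| = 8
Pass 4: closed — nothing new.

σ(𝒜) = { {  }, { p, s }, { q, t }, { r, u }, { p, q, s, t }, { p, r, s, u }, { q, r, t, u }, Ω }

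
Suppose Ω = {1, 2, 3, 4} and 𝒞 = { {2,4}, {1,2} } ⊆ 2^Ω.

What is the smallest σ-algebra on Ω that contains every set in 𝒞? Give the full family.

|σ(𝒞)| = 16.  σ(𝒞) = { {}, {1}, {2}, {3}, {4}, {1,2}, {1,3}, {1,4}, {2,3}, {2,4}, {3,4}, {1,2,3}, {1,2,4}, {1,3,4}, {2,3,4}, Ω }

Trace:
Start: 𝒞 ∪ {∅, Ω} = { {}, {1,2}, {2,4}, Ω }.
Pass 1: 3 new —
  {1,3}  = Ω∖{2,4}
  {3,4}  = Ω∖{1,2}
  {1,2,4}  = {1,2} ∪ {2,4}
  (now 7)
Pass 2 (4 new):
  {3}  = Ω∖{1,2,4}
  {1,2,3}  = {1,2} ∪ {1,3}
  {1,3,4}  = {3,4} ∪ {1,3}
  {2,3,4}  = {3,4} ∪ {2,4}
  (now 11)
Pass 3. New:
  {1}  = Ω∖{2,3,4}
  {2}  = Ω∖{1,3,4}
  {4}  = Ω∖{1,2,3}
  (now 14)
Pass 4 adds 2:
  {1,4}  = {4} ∪ {1}
  {2,3}  = {3} ∪ {2}
  (now 16)
After Pass 5 the family is unchanged; done.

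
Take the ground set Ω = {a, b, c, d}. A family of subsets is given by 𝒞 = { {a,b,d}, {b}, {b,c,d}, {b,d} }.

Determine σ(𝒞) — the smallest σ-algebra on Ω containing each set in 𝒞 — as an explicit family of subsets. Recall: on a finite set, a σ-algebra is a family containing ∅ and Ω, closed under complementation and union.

|σ(𝒞)| = 16.  σ(𝒞) = { ∅, {a}, {b}, {c}, {d}, {a,b}, {a,c}, {a,d}, {b,c}, {b,d}, {c,d}, {a,b,c}, {a,b,d}, {a,c,d}, {b,c,d}, Ω }

Derivation:
Begin from { ∅, {b}, {b,d}, {a,b,d}, {b,c,d}, Ω } (that is, 𝒞 plus ∅ and Ω).
Pass 1 (4 new):
  {a}  = complement {b,c,d}
  {c}  = complement {a,b,d}
  {a,c}  = complement {b,d}
  {a,c,d}  = complement {b}
  (now 10)
Pass 2. New:
  {a,b}  = {b} ∪ {a}
  {b,c}  = {b} ∪ {c}
  {a,b,c}  = {b} ∪ {a,c}
  (now 13)
Pass 3: +3 →
  {d}  = complement {a,b,c}
  {a,d}  = complement {b,c}
  {c,d}  = complement {a,b}
  (now 16)
Pass 4: already closed under ᶜ and ∪.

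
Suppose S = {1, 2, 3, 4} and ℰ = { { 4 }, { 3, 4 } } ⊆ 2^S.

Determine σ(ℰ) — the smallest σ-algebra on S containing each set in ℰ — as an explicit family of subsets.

σ(ℰ) = { {}, { 3 }, { 4 }, { 1, 2 }, { 3, 4 }, { 1, 2, 3 }, { 1, 2, 4 }, S }

Derivation:
Start: ℰ ∪ {∅, S} = { {}, { 4 }, { 3, 4 }, S }.
Pass 1 adds 2:
  { 1, 2 }  = S∖{ 3, 4 }
  { 1, 2, 3 }  = S∖{ 4 }
  (now 6)
Pass 2 (1 new):
  { 1, 2, 4 }  = { 1, 2 } ∪ { 4 }
  (now 7)
Pass 3 adds 1:
  { 3 }  = S∖{ 1, 2, 4 }
  (now 8)
Pass 4: stable.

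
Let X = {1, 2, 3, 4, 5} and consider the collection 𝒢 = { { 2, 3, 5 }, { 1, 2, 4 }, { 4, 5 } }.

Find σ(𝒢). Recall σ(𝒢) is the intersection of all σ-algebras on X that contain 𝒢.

σ(𝒢) (32 sets): { {}, { 1 }, { 2 }, { 3 }, { 4 }, { 5 }, { 1, 2 }, { 1, 3 }, { 1, 4 }, { 1, 5 }, { 2, 3 }, { 2, 4 }, { 2, 5 }, { 3, 4 }, { 3, 5 }, { 4, 5 }, { 1, 2, 3 }, { 1, 2, 4 }, { 1, 2, 5 }, { 1, 3, 4 }, { 1, 3, 5 }, { 1, 4, 5 }, { 2, 3, 4 }, { 2, 3, 5 }, { 2, 4, 5 }, { 3, 4, 5 }, { 1, 2, 3, 4 }, { 1, 2, 3, 5 }, { 1, 2, 4, 5 }, { 1, 3, 4, 5 }, { 2, 3, 4, 5 }, X }

Check:
Take S₀ = 𝒢 ∪ {∅, X} = { {}, { 4, 5 }, { 1, 2, 4 }, { 2, 3, 5 }, X }.
Round 1 adds 5:
  { 1, 4 }  = { 2, 3, 5 }ᶜ
  { 3, 5 }  = { 1, 2, 4 }ᶜ
  { 1, 2, 3 }  = { 4, 5 }ᶜ
  { 1, 2, 4, 5 }  = { 4, 5 } ∪ { 1, 2, 4 }
  { 2, 3, 4, 5 }  = { 4, 5 } ∪ { 2, 3, 5 }
Round 2 adds 7:
  { 1 }  = { 2, 3, 4, 5 }ᶜ
  { 3 }  = { 1, 2, 4, 5 }ᶜ
  { 1, 4, 5 }  = { 4, 5 } ∪ { 1, 4 }
  { 3, 4, 5 }  = { 4, 5 } ∪ { 3, 5 }
  { 1, 2, 3, 4 }  = { 1, 2, 3 } ∪ { 1, 2, 4 }
  { 1, 2, 3, 5 }  = { 1, 2, 3 } ∪ { 2, 3, 5 }
  { 1, 3, 4, 5 }  = { 1, 4 } ∪ { 3, 5 }
Round 3 (8 new):
  { 2 }  = { 1, 3, 4, 5 }ᶜ
  { 4 }  = { 1, 2, 3, 5 }ᶜ
  { 5 }  = { 1, 2, 3, 4 }ᶜ
  { 1, 2 }  = { 3, 4, 5 }ᶜ
  { 1, 3 }  = { 3 } ∪ { 1 }
  { 2, 3 }  = { 1, 4, 5 }ᶜ
  { 1, 3, 4 }  = { 3 } ∪ { 1, 4 }
  { 1, 3, 5 }  = { 3, 5 } ∪ { 1 }
Round 4. New:
  { 1, 5 }  = { 5 } ∪ { 1 }
  { 2, 4 }  = { 1, 3, 5 }ᶜ
  { 2, 5 }  = { 1, 3, 4 }ᶜ
  { 3, 4 }  = { 3 } ∪ { 4 }
  { 1, 2, 5 }  = { 1, 2 } ∪ { 5 }
  { 2, 3, 4 }  = { 2, 3 } ∪ { 4 }
  { 2, 4, 5 }  = { 1, 3 }ᶜ
Round 5: no new sets; the family is a σ-algebra.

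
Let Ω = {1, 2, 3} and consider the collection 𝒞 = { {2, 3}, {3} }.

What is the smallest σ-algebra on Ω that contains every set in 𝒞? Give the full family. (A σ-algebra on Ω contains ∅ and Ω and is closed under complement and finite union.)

σ(𝒞) (8 sets): { {}, {1}, {2}, {3}, {1, 2}, {1, 3}, {2, 3}, Ω }

Working:
Initial family (4 sets): { {}, {3}, {2, 3}, Ω }.
Iteration 1 (2 new):
  {1}  = complement {2, 3}
  {1, 2}  = complement {3}
  [6 total]
Iteration 2: +1 →
  {1, 3}  = {3} ∪ {1}
  [7 total]
Iteration 3. New:
  {2}  = complement {1, 3}
  [8 total]
Iteration 4: no new sets; the family is a σ-algebra.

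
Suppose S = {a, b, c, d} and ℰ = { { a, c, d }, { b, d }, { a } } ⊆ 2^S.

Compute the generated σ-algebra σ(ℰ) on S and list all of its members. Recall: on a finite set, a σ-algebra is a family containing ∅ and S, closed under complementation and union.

Answer: σ(ℰ) = { ∅, { a }, { b }, { c }, { d }, { a, b }, { a, c }, { a, d }, { b, c }, { b, d }, { c, d }, { a, b, c }, { a, b, d }, { a, c, d }, { b, c, d }, S }

Working:
Start: ℰ ∪ {∅, S} = { ∅, { a }, { b, d }, { a, c, d }, S }.
Round 1. New:
  { b }  = { a, c, d }ᶜ
  { a, c }  = { b, d }ᶜ
  { a, b, d }  = { b, d } ∪ { a }
  { b, c, d }  = { a }ᶜ
  |family| = 9
Round 2 adds 3:
  { c }  = { a, b, d }ᶜ
  { a, b }  = { b } ∪ { a }
  { a, b, c }  = { b } ∪ { a, c }
  |family| = 12
Round 3. New:
  { d }  = { a, b, c }ᶜ
  { b, c }  = { c } ∪ { b }
  { c, d }  = { a, b }ᶜ
  |family| = 15
Round 4. New:
  { a, d }  = { b, c }ᶜ
  |family| = 16
After Round 5 the family is unchanged; done.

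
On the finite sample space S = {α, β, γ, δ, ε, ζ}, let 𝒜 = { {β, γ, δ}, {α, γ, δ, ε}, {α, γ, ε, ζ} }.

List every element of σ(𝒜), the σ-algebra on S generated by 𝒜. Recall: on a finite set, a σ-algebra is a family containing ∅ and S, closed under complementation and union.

σ(𝒜) = { ∅, {β}, {γ}, {δ}, {ζ}, {α, ε}, {β, γ}, {β, δ}, {β, ζ}, {γ, δ}, {γ, ζ}, {δ, ζ}, {α, β, ε}, {α, γ, ε}, {α, δ, ε}, {α, ε, ζ}, {β, γ, δ}, {β, γ, ζ}, {β, δ, ζ}, {γ, δ, ζ}, {α, β, γ, ε}, {α, β, δ, ε}, {α, β, ε, ζ}, {α, γ, δ, ε}, {α, γ, ε, ζ}, {α, δ, ε, ζ}, {β, γ, δ, ζ}, {α, β, γ, δ, ε}, {α, β, γ, ε, ζ}, {α, β, δ, ε, ζ}, {α, γ, δ, ε, ζ}, S }

Derivation:
Begin from { ∅, {β, γ, δ}, {α, γ, δ, ε}, {α, γ, ε, ζ}, S } (that is, 𝒜 plus ∅ and S).
Iteration 1 adds 5:
  {β, δ}  = complement {α, γ, ε, ζ}
  {β, ζ}  = complement {α, γ, δ, ε}
  {α, ε, ζ}  = complement {β, γ, δ}
  {α, β, γ, δ, ε}  = {β, γ, δ} ∪ {α, γ, δ, ε}
  {α, γ, δ, ε, ζ}  = {α, γ, ε, ζ} ∪ {α, γ, δ, ε}
  [10 total]
Iteration 2: +7 →
  {β}  = complement {α, γ, δ, ε, ζ}
  {ζ}  = complement {α, β, γ, δ, ε}
  {β, δ, ζ}  = {β, ζ} ∪ {β, δ}
  {α, β, ε, ζ}  = {β, ζ} ∪ {α, ε, ζ}
  {β, γ, δ, ζ}  = {β, γ, δ} ∪ {β, ζ}
  {α, β, γ, ε, ζ}  = {α, γ, ε, ζ} ∪ {β, ζ}
  {α, β, δ, ε, ζ}  = {α, ε, ζ} ∪ {β, δ}
  [17 total]
Iteration 3: +5 →
  {γ}  = complement {α, β, δ, ε, ζ}
  {δ}  = complement {α, β, γ, ε, ζ}
  {α, ε}  = complement {β, γ, δ, ζ}
  {γ, δ}  = complement {α, β, ε, ζ}
  {α, γ, ε}  = complement {β, δ, ζ}
  [22 total]
Iteration 4: 10 new —
  {β, γ}  = {β} ∪ {γ}
  {γ, ζ}  = {ζ} ∪ {γ}
  {δ, ζ}  = {ζ} ∪ {δ}
  {α, β, ε}  = {β} ∪ {α, ε}
  {α, δ, ε}  = {α, ε} ∪ {δ}
  {β, γ, ζ}  = {β, ζ} ∪ {γ}
  {γ, δ, ζ}  = {γ, δ} ∪ {ζ}
  {α, β, γ, ε}  = {α, γ, ε} ∪ {β}
  {α, β, δ, ε}  = {α, ε} ∪ {β, δ}
  {α, δ, ε, ζ}  = {α, ε, ζ} ∪ {δ}
  [32 total]
Iteration 5 adds nothing — fixpoint reached.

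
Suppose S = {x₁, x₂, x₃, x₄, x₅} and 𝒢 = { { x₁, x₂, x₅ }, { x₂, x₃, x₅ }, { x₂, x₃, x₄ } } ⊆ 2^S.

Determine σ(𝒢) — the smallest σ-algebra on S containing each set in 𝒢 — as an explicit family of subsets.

Answer: σ(𝒢) = { {}, { x₁ }, { x₂ }, { x₃ }, { x₄ }, { x₅ }, { x₁, x₂ }, { x₁, x₃ }, { x₁, x₄ }, { x₁, x₅ }, { x₂, x₃ }, { x₂, x₄ }, { x₂, x₅ }, { x₃, x₄ }, { x₃, x₅ }, { x₄, x₅ }, { x₁, x₂, x₃ }, { x₁, x₂, x₄ }, { x₁, x₂, x₅ }, { x₁, x₃, x₄ }, { x₁, x₃, x₅ }, { x₁, x₄, x₅ }, { x₂, x₃, x₄ }, { x₂, x₃, x₅ }, { x₂, x₄, x₅ }, { x₃, x₄, x₅ }, { x₁, x₂, x₃, x₄ }, { x₁, x₂, x₃, x₅ }, { x₁, x₂, x₄, x₅ }, { x₁, x₃, x₄, x₅ }, { x₂, x₃, x₄, x₅ }, S }

Trace:
Take S₀ = 𝒢 ∪ {∅, S} = { {}, { x₁, x₂, x₅ }, { x₂, x₃, x₄ }, { x₂, x₃, x₅ }, S }.
Step 1 adds 5:
  { x₁, x₄ }  = S∖{ x₂, x₃, x₅ }
  { x₁, x₅ }  = S∖{ x₂, x₃, x₄ }
  { x₃, x₄ }  = S∖{ x₁, x₂, x₅ }
  { x₁, x₂, x₃, x₅ }  = { x₁, x₂, x₅ } ∪ { x₂, x₃, x₅ }
  { x₂, x₃, x₄, x₅ }  = { x₂, x₃, x₅ } ∪ { x₂, x₃, x₄ }
  [10 total]
Step 2 (7 new):
  { x₁ }  = S∖{ x₂, x₃, x₄, x₅ }
  { x₄ }  = S∖{ x₁, x₂, x₃, x₅ }
  { x₁, x₃, x₄ }  = { x₃, x₄ } ∪ { x₁, x₄ }
  { x₁, x₄, x₅ }  = { x₁, x₄ } ∪ { x₁, x₅ }
  { x₁, x₂, x₃, x₄ }  = { x₂, x₃, x₄ } ∪ { x₁, x₄ }
  { x₁, x₂, x₄, x₅ }  = { x₁, x₂, x₅ } ∪ { x₁, x₄ }
  { x₁, x₃, x₄, x₅ }  = { x₃, x₄ } ∪ { x₁, x₅ }
  [17 total]
Step 3: +5 →
  { x₂ }  = S∖{ x₁, x₃, x₄, x₅ }
  { x₃ }  = S∖{ x₁, x₂, x₄, x₅ }
  { x₅ }  = S∖{ x₁, x₂, x₃, x₄ }
  { x₂, x₃ }  = S∖{ x₁, x₄, x₅ }
  { x₂, x₅ }  = S∖{ x₁, x₃, x₄ }
  [22 total]
Step 4 adds 10:
  { x₁, x₂ }  = { x₂ } ∪ { x₁ }
  { x₁, x₃ }  = { x₃ } ∪ { x₁ }
  { x₂, x₄ }  = { x₂ } ∪ { x₄ }
  { x₃, x₅ }  = { x₅ } ∪ { x₃ }
  { x₄, x₅ }  = { x₅ } ∪ { x₄ }
  { x₁, x₂, x₃ }  = { x₂, x₃ } ∪ { x₁ }
  { x₁, x₂, x₄ }  = { x₂ } ∪ { x₁, x₄ }
  { x₁, x₃, x₅ }  = { x₃ } ∪ { x₁, x₅ }
  { x₂, x₄, x₅ }  = { x₂, x₅ } ∪ { x₄ }
  { x₃, x₄, x₅ }  = { x₃, x₄ } ∪ { x₅ }
  [32 total]
Step 5 adds nothing — fixpoint reached.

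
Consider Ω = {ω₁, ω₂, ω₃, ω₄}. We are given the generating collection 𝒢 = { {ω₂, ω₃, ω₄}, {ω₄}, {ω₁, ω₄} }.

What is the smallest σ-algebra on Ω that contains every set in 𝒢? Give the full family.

σ(𝒢) = { {}, {ω₁}, {ω₄}, {ω₁, ω₄}, {ω₂, ω₃}, {ω₁, ω₂, ω₃}, {ω₂, ω₃, ω₄}, Ω }

Check:
Seed the family with 𝒢 together with ∅ and Ω: { {}, {ω₄}, {ω₁, ω₄}, {ω₂, ω₃, ω₄}, Ω }.
Iteration 1: +3 →
  {ω₁}  = ᶜ of {ω₂, ω₃, ω₄}
  {ω₂, ω₃}  = ᶜ of {ω₁, ω₄}
  {ω₁, ω₂, ω₃}  = ᶜ of {ω₄}
  |family| = 8
Iteration 2 adds nothing — fixpoint reached.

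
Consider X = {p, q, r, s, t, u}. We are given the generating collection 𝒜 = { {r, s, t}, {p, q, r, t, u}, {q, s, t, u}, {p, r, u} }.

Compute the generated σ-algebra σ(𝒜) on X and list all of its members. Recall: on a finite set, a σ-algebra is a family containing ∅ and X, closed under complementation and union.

Seed the family with 𝒜 together with ∅ and X: { {}, {p, r, u}, {r, s, t}, {q, s, t, u}, {p, q, r, t, u}, X }.
Step 1. New:
  {s}  = complement {p, q, r, t, u}
  {p, r}  = complement {q, s, t, u}
  {p, q, u}  = complement {r, s, t}
  {q, s, t}  = complement {p, r, u}
  {p, r, s, t, u}  = {r, s, t} ∪ {p, r, u}
  {q, r, s, t, u}  = {r, s, t} ∪ {q, s, t, u}
  (now 12)
Step 2 (10 new):
  {p}  = complement {q, r, s, t, u}
  {q}  = complement {p, r, s, t, u}
  {p, r, s}  = {p, r} ∪ {s}
  {p, q, r, u}  = {p, r, u} ∪ {p, q, u}
  {p, q, s, u}  = {s} ∪ {p, q, u}
  {p, r, s, t}  = {r, s, t} ∪ {p, r}
  {p, r, s, u}  = {p, r, u} ∪ {s}
  {q, r, s, t}  = {r, s, t} ∪ {q, s, t}
  {p, q, r, s, t}  = {p, r} ∪ {q, s, t}
  {p, q, s, t, u}  = {q, s, t, u} ∪ {p, q, u}
  (now 22)
Step 3 (15 new):
  {r}  = complement {p, q, s, t, u}
  {u}  = complement {p, q, r, s, t}
  {p, q}  = {q} ∪ {p}
  {p, s}  = {s} ∪ {p}
  {p, u}  = complement {q, r, s, t}
  {q, s}  = {q} ∪ {s}
  {q, t}  = complement {p, r, s, u}
  {q, u}  = complement {p, r, s, t}
  {r, t}  = complement {p, q, s, u}
  {s, t}  = complement {p, q, r, u}
  {p, q, r}  = {q} ∪ {p, r}
  {q, t, u}  = complement {p, r, s}
  {p, q, r, s}  = {q} ∪ {p, r, s}
  {p, q, s, t}  = {q, s, t} ∪ {p}
  {p, q, r, s, u}  = {p, r, u} ∪ {p, q, s, u}
  (now 37)
Step 4 adds 23:
  {t}  = complement {p, q, r, s, u}
  {q, r}  = {q} ∪ {r}
  {r, s}  = {r} ∪ {s}
  {r, u}  = complement {p, q, s, t}
  {s, u}  = {u} ∪ {s}
  {t, u}  = complement {p, q, r, s}
  {p, q, s}  = {p, q} ∪ {p, s}
  {p, q, t}  = {q, t} ∪ {p, q}
  {p, r, t}  = {p} ∪ {r, t}
  {p, s, t}  = {p} ∪ {s, t}
  {p, s, u}  = {p, u} ∪ {p, s}
  {q, r, s}  = {r} ∪ {q, s}
  {q, r, t}  = {q, t} ∪ {r}
  {q, r, u}  = {q, u} ∪ {r}
  {q, s, u}  = {q, u} ∪ {s}
  {r, t, u}  = {u} ∪ {r, t}
  {s, t, u}  = complement {p, q, r}
  {p, q, r, t}  = {q, t} ∪ {p, q, r}
  {p, q, t, u}  = {q, t} ∪ {p, u}
  {p, r, t, u}  = complement {q, s}
  {p, s, t, u}  = {p, u} ∪ {s, t}
  {q, r, t, u}  = complement {p, s}
  {r, s, t, u}  = complement {p, q}
  (now 60)
Step 5: 4 new —
  {p, t}  = {t} ∪ {p}
  {p, t, u}  = complement {q, r, s}
  {r, s, u}  = complement {p, q, t}
  {q, r, s, u}  = {q, s, u} ∪ {r, s}
  (now 64)
Step 6 adds nothing — fixpoint reached.

Hence σ(𝒜) has 64 members: { {}, {p}, {q}, {r}, {s}, {t}, {u}, {p, q}, {p, r}, {p, s}, {p, t}, {p, u}, {q, r}, {q, s}, {q, t}, {q, u}, {r, s}, {r, t}, {r, u}, {s, t}, {s, u}, {t, u}, {p, q, r}, {p, q, s}, {p, q, t}, {p, q, u}, {p, r, s}, {p, r, t}, {p, r, u}, {p, s, t}, {p, s, u}, {p, t, u}, {q, r, s}, {q, r, t}, {q, r, u}, {q, s, t}, {q, s, u}, {q, t, u}, {r, s, t}, {r, s, u}, {r, t, u}, {s, t, u}, {p, q, r, s}, {p, q, r, t}, {p, q, r, u}, {p, q, s, t}, {p, q, s, u}, {p, q, t, u}, {p, r, s, t}, {p, r, s, u}, {p, r, t, u}, {p, s, t, u}, {q, r, s, t}, {q, r, s, u}, {q, r, t, u}, {q, s, t, u}, {r, s, t, u}, {p, q, r, s, t}, {p, q, r, s, u}, {p, q, r, t, u}, {p, q, s, t, u}, {p, r, s, t, u}, {q, r, s, t, u}, X }.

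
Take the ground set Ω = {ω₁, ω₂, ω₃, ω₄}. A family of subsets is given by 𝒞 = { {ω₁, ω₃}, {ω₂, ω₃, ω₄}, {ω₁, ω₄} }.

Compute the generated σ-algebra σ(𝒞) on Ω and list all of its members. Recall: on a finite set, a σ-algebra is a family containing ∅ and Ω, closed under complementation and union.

Start: 𝒞 ∪ {∅, Ω} = { {}, {ω₁, ω₃}, {ω₁, ω₄}, {ω₂, ω₃, ω₄}, Ω }.
Iteration 1 (4 new):
  {ω₁}  = {ω₂, ω₃, ω₄}ᶜ
  {ω₂, ω₃}  = {ω₁, ω₄}ᶜ
  {ω₂, ω₄}  = {ω₁, ω₃}ᶜ
  {ω₁, ω₃, ω₄}  = {ω₁, ω₄} ∪ {ω₁, ω₃}
  |family| = 9
Iteration 2. New:
  {ω₂}  = {ω₁, ω₃, ω₄}ᶜ
  {ω₁, ω₂, ω₃}  = {ω₂, ω₃} ∪ {ω₁, ω₃}
  {ω₁, ω₂, ω₄}  = {ω₁, ω₄} ∪ {ω₂, ω₄}
  |family| = 12
Iteration 3 (3 new):
  {ω₃}  = {ω₁, ω₂, ω₄}ᶜ
  {ω₄}  = {ω₁, ω₂, ω₃}ᶜ
  {ω₁, ω₂}  = {ω₂} ∪ {ω₁}
  |family| = 15
Iteration 4: +1 →
  {ω₃, ω₄}  = {ω₁, ω₂}ᶜ
  |family| = 16
Iteration 5: already closed under ᶜ and ∪.

Hence σ(𝒞) has 16 members: { {}, {ω₁}, {ω₂}, {ω₃}, {ω₄}, {ω₁, ω₂}, {ω₁, ω₃}, {ω₁, ω₄}, {ω₂, ω₃}, {ω₂, ω₄}, {ω₃, ω₄}, {ω₁, ω₂, ω₃}, {ω₁, ω₂, ω₄}, {ω₁, ω₃, ω₄}, {ω₂, ω₃, ω₄}, Ω }.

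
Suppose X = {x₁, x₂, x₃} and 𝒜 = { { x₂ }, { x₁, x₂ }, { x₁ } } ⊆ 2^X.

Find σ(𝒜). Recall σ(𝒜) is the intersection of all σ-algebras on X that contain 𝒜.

σ(𝒜) (8 sets): { {}, { x₁ }, { x₂ }, { x₃ }, { x₁, x₂ }, { x₁, x₃ }, { x₂, x₃ }, X }

Trace:
Seed the family with 𝒜 together with ∅ and X: { {}, { x₁ }, { x₂ }, { x₁, x₂ }, X }.
Step 1 (3 new):
  { x₃ }  = { x₁, x₂ }ᶜ
  { x₁, x₃ }  = { x₂ }ᶜ
  { x₂, x₃ }  = { x₁ }ᶜ
  — 8 sets.
Step 2: already closed under ᶜ and ∪.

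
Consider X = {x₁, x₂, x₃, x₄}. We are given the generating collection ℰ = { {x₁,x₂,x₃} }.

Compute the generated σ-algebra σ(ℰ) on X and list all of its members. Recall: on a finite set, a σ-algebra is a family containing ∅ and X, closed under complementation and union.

|σ(ℰ)| = 4.  σ(ℰ) = { ∅, {x₄}, {x₁,x₂,x₃}, X }

Working:
Start: ℰ ∪ {∅, X} = { ∅, {x₁,x₂,x₃}, X }.
Iteration 1: 1 new —
  {x₄}  = {x₁,x₂,x₃}ᶜ
Iteration 2: stable.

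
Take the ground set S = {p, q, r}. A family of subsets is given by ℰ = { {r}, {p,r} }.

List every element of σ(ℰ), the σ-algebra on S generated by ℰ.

Seed the family with ℰ together with ∅ and S: { {}, {r}, {p,r}, S }.
Step 1 adds 2:
  {q}  = {p,r}ᶜ
  {p,q}  = {r}ᶜ
Step 2 adds 1:
  {q,r}  = {r} ∪ {q}
Step 3 adds 1:
  {p}  = {q,r}ᶜ
Step 4 adds nothing — fixpoint reached.

Therefore σ(ℰ) = { {}, {p}, {q}, {r}, {p,q}, {p,r}, {q,r}, S } (|σ(ℰ)| = 8).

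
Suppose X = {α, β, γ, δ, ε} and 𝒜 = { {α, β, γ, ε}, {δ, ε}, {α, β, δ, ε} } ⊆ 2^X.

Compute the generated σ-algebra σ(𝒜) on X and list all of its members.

σ(𝒜) (16 sets): { {}, {γ}, {δ}, {ε}, {α, β}, {γ, δ}, {γ, ε}, {δ, ε}, {α, β, γ}, {α, β, δ}, {α, β, ε}, {γ, δ, ε}, {α, β, γ, δ}, {α, β, γ, ε}, {α, β, δ, ε}, X }

Trace:
Initial family (5 sets): { {}, {δ, ε}, {α, β, γ, ε}, {α, β, δ, ε}, X }.
Pass 1: +3 →
  {γ}  = {α, β, δ, ε}ᶜ
  {δ}  = {α, β, γ, ε}ᶜ
  {α, β, γ}  = {δ, ε}ᶜ
  |family| = 8
Pass 2 adds 3:
  {γ, δ}  = {γ} ∪ {δ}
  {γ, δ, ε}  = {δ, ε} ∪ {γ}
  {α, β, γ, δ}  = {δ} ∪ {α, β, γ}
  |family| = 11
Pass 3: 3 new —
  {ε}  = {α, β, γ, δ}ᶜ
  {α, β}  = {γ, δ, ε}ᶜ
  {α, β, ε}  = {γ, δ}ᶜ
  |family| = 14
Pass 4 (2 new):
  {γ, ε}  = {γ} ∪ {ε}
  {α, β, δ}  = {α, β} ∪ {δ}
  |family| = 16
Pass 5: no new sets; the family is a σ-algebra.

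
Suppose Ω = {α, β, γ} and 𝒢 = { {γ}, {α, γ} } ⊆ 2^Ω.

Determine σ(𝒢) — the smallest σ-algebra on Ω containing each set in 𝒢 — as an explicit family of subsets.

Answer: σ(𝒢) = { ∅, {α}, {β}, {γ}, {α, β}, {α, γ}, {β, γ}, Ω }

Check:
Take S₀ = 𝒢 ∪ {∅, Ω} = { ∅, {γ}, {α, γ}, Ω }.
Pass 1. New:
  {β}  = ᶜ of {α, γ}
  {α, β}  = ᶜ of {γ}
  — 6 sets.
Pass 2: +1 →
  {β, γ}  = {γ} ∪ {β}
  — 7 sets.
Pass 3. New:
  {α}  = ᶜ of {β, γ}
  — 8 sets.
Pass 4 adds nothing — fixpoint reached.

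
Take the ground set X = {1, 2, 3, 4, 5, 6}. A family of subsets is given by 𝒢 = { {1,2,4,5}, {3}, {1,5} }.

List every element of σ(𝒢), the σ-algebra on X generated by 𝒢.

Take S₀ = 𝒢 ∪ {∅, X} = { {}, {3}, {1,5}, {1,2,4,5}, X }.
Round 1: +5 →
  {3,6}  = X∖{1,2,4,5}
  {1,3,5}  = {3} ∪ {1,5}
  {2,3,4,6}  = X∖{1,5}
  {1,2,3,4,5}  = {3} ∪ {1,2,4,5}
  {1,2,4,5,6}  = X∖{3}
  (now 10)
Round 2: 3 new —
  {6}  = X∖{1,2,3,4,5}
  {2,4,6}  = X∖{1,3,5}
  {1,3,5,6}  = {1,3,5} ∪ {3,6}
  (now 13)
Round 3: 2 new —
  {2,4}  = X∖{1,3,5,6}
  {1,5,6}  = {1,5} ∪ {6}
  (now 15)
Round 4. New:
  {2,3,4}  = X∖{1,5,6}
  (now 16)
Round 5: stable.

Therefore σ(𝒢) = { {}, {3}, {6}, {1,5}, {2,4}, {3,6}, {1,3,5}, {1,5,6}, {2,3,4}, {2,4,6}, {1,2,4,5}, {1,3,5,6}, {2,3,4,6}, {1,2,3,4,5}, {1,2,4,5,6}, X } (|σ(𝒢)| = 16).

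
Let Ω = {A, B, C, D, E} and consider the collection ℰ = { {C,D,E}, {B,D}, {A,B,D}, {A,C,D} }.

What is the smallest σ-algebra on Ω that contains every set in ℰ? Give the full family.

Answer: σ(ℰ) = { {}, {A}, {B}, {C}, {D}, {E}, {A,B}, {A,C}, {A,D}, {A,E}, {B,C}, {B,D}, {B,E}, {C,D}, {C,E}, {D,E}, {A,B,C}, {A,B,D}, {A,B,E}, {A,C,D}, {A,C,E}, {A,D,E}, {B,C,D}, {B,C,E}, {B,D,E}, {C,D,E}, {A,B,C,D}, {A,B,C,E}, {A,B,D,E}, {A,C,D,E}, {B,C,D,E}, Ω }

Derivation:
Initial family (6 sets): { {}, {B,D}, {A,B,D}, {A,C,D}, {C,D,E}, Ω }.
Iteration 1: +7 →
  {A,B}  = {C,D,E}ᶜ
  {B,E}  = {A,C,D}ᶜ
  {C,E}  = {A,B,D}ᶜ
  {A,C,E}  = {B,D}ᶜ
  {A,B,C,D}  = {A,C,D} ∪ {B,D}
  {A,C,D,E}  = {C,D,E} ∪ {A,C,D}
  {B,C,D,E}  = {C,D,E} ∪ {B,D}
  (now 13)
Iteration 2. New:
  {A}  = {B,C,D,E}ᶜ
  {B}  = {A,C,D,E}ᶜ
  {E}  = {A,B,C,D}ᶜ
  {A,B,E}  = {B,E} ∪ {A,B}
  {B,C,E}  = {B,E} ∪ {C,E}
  {B,D,E}  = {B,E} ∪ {B,D}
  {A,B,C,E}  = {B,E} ∪ {A,C,E}
  {A,B,D,E}  = {B,E} ∪ {A,B,D}
  (now 21)
Iteration 3: 6 new —
  {C}  = {A,B,D,E}ᶜ
  {D}  = {A,B,C,E}ᶜ
  {A,C}  = {B,D,E}ᶜ
  {A,D}  = {B,C,E}ᶜ
  {A,E}  = {E} ∪ {A}
  {C,D}  = {A,B,E}ᶜ
  (now 27)
Iteration 4 adds 5:
  {B,C}  = {B} ∪ {C}
  {D,E}  = {E} ∪ {D}
  {A,B,C}  = {A,B} ∪ {C}
  {A,D,E}  = {E} ∪ {A,D}
  {B,C,D}  = {A,E}ᶜ
  (now 32)
Iteration 5: stable.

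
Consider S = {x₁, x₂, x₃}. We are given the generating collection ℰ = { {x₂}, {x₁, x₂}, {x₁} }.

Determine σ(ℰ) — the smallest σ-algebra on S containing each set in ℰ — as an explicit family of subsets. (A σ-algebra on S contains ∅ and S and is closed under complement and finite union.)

Take S₀ = ℰ ∪ {∅, S} = { {}, {x₁}, {x₂}, {x₁, x₂}, S }.
Round 1 (3 new):
  {x₃}  = S∖{x₁, x₂}
  {x₁, x₃}  = S∖{x₂}
  {x₂, x₃}  = S∖{x₁}
After Round 2 the family is unchanged; done.

Hence σ(ℰ) has 8 members: { {}, {x₁}, {x₂}, {x₃}, {x₁, x₂}, {x₁, x₃}, {x₂, x₃}, S }.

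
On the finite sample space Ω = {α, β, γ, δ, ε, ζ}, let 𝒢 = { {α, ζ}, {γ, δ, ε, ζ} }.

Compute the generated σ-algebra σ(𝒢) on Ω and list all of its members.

Initial family (4 sets): { ∅, {α, ζ}, {γ, δ, ε, ζ}, Ω }.
Pass 1 (3 new):
  {α, β}  = ᶜ of {γ, δ, ε, ζ}
  {β, γ, δ, ε}  = ᶜ of {α, ζ}
  {α, γ, δ, ε, ζ}  = {γ, δ, ε, ζ} ∪ {α, ζ}
Pass 2 (4 new):
  {β}  = ᶜ of {α, γ, δ, ε, ζ}
  {α, β, ζ}  = {α, β} ∪ {α, ζ}
  {α, β, γ, δ, ε}  = {α, β} ∪ {β, γ, δ, ε}
  {β, γ, δ, ε, ζ}  = {γ, δ, ε, ζ} ∪ {β, γ, δ, ε}
Pass 3: +3 →
  {α}  = ᶜ of {β, γ, δ, ε, ζ}
  {ζ}  = ᶜ of {α, β, γ, δ, ε}
  {γ, δ, ε}  = ᶜ of {α, β, ζ}
Pass 4. New:
  {β, ζ}  = {β} ∪ {ζ}
  {α, γ, δ, ε}  = {γ, δ, ε} ∪ {α}
After Pass 5 the family is unchanged; done.

|σ(𝒢)| = 16.  σ(𝒢) = { ∅, {α}, {β}, {ζ}, {α, β}, {α, ζ}, {β, ζ}, {α, β, ζ}, {γ, δ, ε}, {α, γ, δ, ε}, {β, γ, δ, ε}, {γ, δ, ε, ζ}, {α, β, γ, δ, ε}, {α, γ, δ, ε, ζ}, {β, γ, δ, ε, ζ}, Ω }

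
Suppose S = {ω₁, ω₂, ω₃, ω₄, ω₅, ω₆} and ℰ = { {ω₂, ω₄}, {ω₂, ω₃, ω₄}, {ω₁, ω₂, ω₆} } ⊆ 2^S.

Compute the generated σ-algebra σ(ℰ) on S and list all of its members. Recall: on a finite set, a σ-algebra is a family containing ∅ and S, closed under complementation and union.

σ(ℰ) = { {}, {ω₂}, {ω₃}, {ω₄}, {ω₅}, {ω₁, ω₆}, {ω₂, ω₃}, {ω₂, ω₄}, {ω₂, ω₅}, {ω₃, ω₄}, {ω₃, ω₅}, {ω₄, ω₅}, {ω₁, ω₂, ω₆}, {ω₁, ω₃, ω₆}, {ω₁, ω₄, ω₆}, {ω₁, ω₅, ω₆}, {ω₂, ω₃, ω₄}, {ω₂, ω₃, ω₅}, {ω₂, ω₄, ω₅}, {ω₃, ω₄, ω₅}, {ω₁, ω₂, ω₃, ω₆}, {ω₁, ω₂, ω₄, ω₆}, {ω₁, ω₂, ω₅, ω₆}, {ω₁, ω₃, ω₄, ω₆}, {ω₁, ω₃, ω₅, ω₆}, {ω₁, ω₄, ω₅, ω₆}, {ω₂, ω₃, ω₄, ω₅}, {ω₁, ω₂, ω₃, ω₄, ω₆}, {ω₁, ω₂, ω₃, ω₅, ω₆}, {ω₁, ω₂, ω₄, ω₅, ω₆}, {ω₁, ω₃, ω₄, ω₅, ω₆}, S }

Working:
Begin from { {}, {ω₂, ω₄}, {ω₁, ω₂, ω₆}, {ω₂, ω₃, ω₄}, S } (that is, ℰ plus ∅ and S).
Round 1 adds 5:
  {ω₁, ω₅, ω₆}  = ᶜ of {ω₂, ω₃, ω₄}
  {ω₃, ω₄, ω₅}  = ᶜ of {ω₁, ω₂, ω₆}
  {ω₁, ω₂, ω₄, ω₆}  = {ω₁, ω₂, ω₆} ∪ {ω₂, ω₄}
  {ω₁, ω₃, ω₅, ω₆}  = ᶜ of {ω₂, ω₄}
  {ω₁, ω₂, ω₃, ω₄, ω₆}  = {ω₂, ω₃, ω₄} ∪ {ω₁, ω₂, ω₆}
  (now 10)
Round 2 adds 7:
  {ω₅}  = ᶜ of {ω₁, ω₂, ω₃, ω₄, ω₆}
  {ω₃, ω₅}  = ᶜ of {ω₁, ω₂, ω₄, ω₆}
  {ω₁, ω₂, ω₅, ω₆}  = {ω₁, ω₅, ω₆} ∪ {ω₁, ω₂, ω₆}
  {ω₂, ω₃, ω₄, ω₅}  = {ω₃, ω₄, ω₅} ∪ {ω₂, ω₃, ω₄}
  {ω₁, ω₂, ω₃, ω₅, ω₆}  = {ω₁, ω₃, ω₅, ω₆} ∪ {ω₁, ω₂, ω₆}
  {ω₁, ω₂, ω₄, ω₅, ω₆}  = {ω₁, ω₂, ω₄, ω₆} ∪ {ω₁, ω₅, ω₆}
  {ω₁, ω₃, ω₄, ω₅, ω₆}  = {ω₁, ω₃, ω₅, ω₆} ∪ {ω₃, ω₄, ω₅}
  (now 17)
Round 3 (6 new):
  {ω₂}  = ᶜ of {ω₁, ω₃, ω₄, ω₅, ω₆}
  {ω₃}  = ᶜ of {ω₁, ω₂, ω₄, ω₅, ω₆}
  {ω₄}  = ᶜ of {ω₁, ω₂, ω₃, ω₅, ω₆}
  {ω₁, ω₆}  = ᶜ of {ω₂, ω₃, ω₄, ω₅}
  {ω₃, ω₄}  = ᶜ of {ω₁, ω₂, ω₅, ω₆}
  {ω₂, ω₄, ω₅}  = {ω₂, ω₄} ∪ {ω₅}
  (now 23)
Round 4: 9 new —
  {ω₂, ω₃}  = {ω₂} ∪ {ω₃}
  {ω₂, ω₅}  = {ω₂} ∪ {ω₅}
  {ω₄, ω₅}  = {ω₅} ∪ {ω₄}
  {ω₁, ω₃, ω₆}  = ᶜ of {ω₂, ω₄, ω₅}
  {ω₁, ω₄, ω₆}  = {ω₁, ω₆} ∪ {ω₄}
  {ω₂, ω₃, ω₅}  = {ω₂} ∪ {ω₃, ω₅}
  {ω₁, ω₂, ω₃, ω₆}  = {ω₃} ∪ {ω₁, ω₂, ω₆}
  {ω₁, ω₃, ω₄, ω₆}  = {ω₃, ω₄} ∪ {ω₁, ω₆}
  {ω₁, ω₄, ω₅, ω₆}  = {ω₁, ω₅, ω₆} ∪ {ω₄}
  (now 32)
Round 5: already closed under ᶜ and ∪.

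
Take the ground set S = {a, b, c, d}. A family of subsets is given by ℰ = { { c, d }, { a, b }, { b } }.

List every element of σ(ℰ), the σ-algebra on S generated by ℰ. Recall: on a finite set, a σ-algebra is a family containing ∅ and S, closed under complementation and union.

Begin from { ∅, { b }, { a, b }, { c, d }, S } (that is, ℰ plus ∅ and S).
Round 1. New:
  { a, c, d }  = complement { b }
  { b, c, d }  = { c, d } ∪ { b }
Round 2 adds 1:
  { a }  = complement { b, c, d }
After Round 3 the family is unchanged; done.

Therefore σ(ℰ) = { ∅, { a }, { b }, { a, b }, { c, d }, { a, c, d }, { b, c, d }, S } (|σ(ℰ)| = 8).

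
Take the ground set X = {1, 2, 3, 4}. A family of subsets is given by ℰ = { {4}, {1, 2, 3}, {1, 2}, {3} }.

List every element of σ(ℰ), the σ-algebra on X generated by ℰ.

|σ(ℰ)| = 8.  σ(ℰ) = { ∅, {3}, {4}, {1, 2}, {3, 4}, {1, 2, 3}, {1, 2, 4}, X }

Trace:
Take S₀ = ℰ ∪ {∅, X} = { ∅, {3}, {4}, {1, 2}, {1, 2, 3}, X }.
Pass 1. New:
  {3, 4}  = {1, 2}ᶜ
  {1, 2, 4}  = {3}ᶜ
Pass 2: stable.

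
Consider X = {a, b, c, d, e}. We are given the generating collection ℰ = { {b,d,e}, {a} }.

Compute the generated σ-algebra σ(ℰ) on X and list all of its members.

Initial family (4 sets): { {}, {a}, {b,d,e}, X }.
Pass 1: 3 new —
  {a,c}  = X∖{b,d,e}
  {a,b,d,e}  = {a} ∪ {b,d,e}
  {b,c,d,e}  = X∖{a}
  — 7 sets.
Pass 2. New:
  {c}  = X∖{a,b,d,e}
  — 8 sets.
Pass 3 adds nothing — fixpoint reached.

Hence σ(ℰ) has 8 members: { {}, {a}, {c}, {a,c}, {b,d,e}, {a,b,d,e}, {b,c,d,e}, X }.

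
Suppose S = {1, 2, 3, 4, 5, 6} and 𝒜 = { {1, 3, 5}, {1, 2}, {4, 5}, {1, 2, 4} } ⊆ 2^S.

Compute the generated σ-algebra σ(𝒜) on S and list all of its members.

Begin from { {}, {1, 2}, {4, 5}, {1, 2, 4}, {1, 3, 5}, S } (that is, 𝒜 plus ∅ and S).
Round 1 (8 new):
  {2, 4, 6}  = ᶜ of {1, 3, 5}
  {3, 5, 6}  = ᶜ of {1, 2, 4}
  {1, 2, 3, 5}  = {1, 2} ∪ {1, 3, 5}
  {1, 2, 3, 6}  = ᶜ of {4, 5}
  {1, 2, 4, 5}  = {4, 5} ∪ {1, 2}
  {1, 3, 4, 5}  = {4, 5} ∪ {1, 3, 5}
  {3, 4, 5, 6}  = ᶜ of {1, 2}
  {1, 2, 3, 4, 5}  = {1, 3, 5} ∪ {1, 2, 4}
  (now 14)
Round 2 (12 new):
  {6}  = ᶜ of {1, 2, 3, 4, 5}
  {2, 6}  = ᶜ of {1, 3, 4, 5}
  {3, 6}  = ᶜ of {1, 2, 4, 5}
  {4, 6}  = ᶜ of {1, 2, 3, 5}
  {1, 2, 4, 6}  = {2, 4, 6} ∪ {1, 2}
  {1, 3, 5, 6}  = {1, 3, 5} ∪ {3, 5, 6}
  {2, 4, 5, 6}  = {2, 4, 6} ∪ {4, 5}
  {1, 2, 3, 4, 6}  = {2, 4, 6} ∪ {1, 2, 3, 6}
  {1, 2, 3, 5, 6}  = {1, 2} ∪ {3, 5, 6}
  {1, 2, 4, 5, 6}  = {2, 4, 6} ∪ {1, 2, 4, 5}
  {1, 3, 4, 5, 6}  = {3, 4, 5, 6} ∪ {1, 3, 5}
  {2, 3, 4, 5, 6}  = {2, 4, 6} ∪ {3, 4, 5, 6}
  (now 26)
Round 3 (14 new):
  {1}  = ᶜ of {2, 3, 4, 5, 6}
  {2}  = ᶜ of {1, 3, 4, 5, 6}
  {3}  = ᶜ of {1, 2, 4, 5, 6}
  {4}  = ᶜ of {1, 2, 3, 5, 6}
  {5}  = ᶜ of {1, 2, 3, 4, 6}
  {1, 3}  = ᶜ of {2, 4, 5, 6}
  {2, 4}  = ᶜ of {1, 3, 5, 6}
  {3, 5}  = ᶜ of {1, 2, 4, 6}
  {1, 2, 6}  = {1, 2} ∪ {2, 6}
  {2, 3, 6}  = {2, 6} ∪ {3, 6}
  {3, 4, 6}  = {4, 6} ∪ {3, 6}
  {4, 5, 6}  = {4, 5} ∪ {4, 6}
  {2, 3, 4, 6}  = {2, 4, 6} ∪ {3, 6}
  {2, 3, 5, 6}  = {2, 6} ∪ {3, 5, 6}
  (now 40)
Round 4 adds 23:
  {1, 4}  = ᶜ of {2, 3, 5, 6}
  {1, 5}  = ᶜ of {2, 3, 4, 6}
  {1, 6}  = {1} ∪ {6}
  {2, 3}  = {2} ∪ {3}
  {2, 5}  = {2} ∪ {5}
  {3, 4}  = {3} ∪ {4}
  {5, 6}  = {6} ∪ {5}
  {1, 2, 3}  = ᶜ of {4, 5, 6}
  {1, 2, 5}  = ᶜ of {3, 4, 6}
  {1, 3, 4}  = {1, 3} ∪ {4}
  {1, 3, 6}  = {1, 3} ∪ {3, 6}
  {1, 4, 5}  = ᶜ of {2, 3, 6}
  {1, 4, 6}  = {1} ∪ {4, 6}
  {2, 3, 4}  = {3} ∪ {2, 4}
  {2, 3, 5}  = {2} ∪ {3, 5}
  {2, 4, 5}  = {2} ∪ {4, 5}
  {2, 5, 6}  = {2, 6} ∪ {5}
  {3, 4, 5}  = ᶜ of {1, 2, 6}
  {1, 2, 3, 4}  = {1, 3} ∪ {1, 2, 4}
  {1, 2, 5, 6}  = {5} ∪ {1, 2, 6}
  {1, 3, 4, 6}  = {1, 3} ∪ {3, 4, 6}
  {1, 4, 5, 6}  = {4, 5, 6} ∪ {1}
  {2, 3, 4, 5}  = {3, 5} ∪ {2, 4}
  (now 63)
Round 5 (1 new):
  {1, 5, 6}  = ᶜ of {2, 3, 4}
  (now 64)
Round 6: no new sets; the family is a σ-algebra.

Hence σ(𝒜) has 64 members: { {}, {1}, {2}, {3}, {4}, {5}, {6}, {1, 2}, {1, 3}, {1, 4}, {1, 5}, {1, 6}, {2, 3}, {2, 4}, {2, 5}, {2, 6}, {3, 4}, {3, 5}, {3, 6}, {4, 5}, {4, 6}, {5, 6}, {1, 2, 3}, {1, 2, 4}, {1, 2, 5}, {1, 2, 6}, {1, 3, 4}, {1, 3, 5}, {1, 3, 6}, {1, 4, 5}, {1, 4, 6}, {1, 5, 6}, {2, 3, 4}, {2, 3, 5}, {2, 3, 6}, {2, 4, 5}, {2, 4, 6}, {2, 5, 6}, {3, 4, 5}, {3, 4, 6}, {3, 5, 6}, {4, 5, 6}, {1, 2, 3, 4}, {1, 2, 3, 5}, {1, 2, 3, 6}, {1, 2, 4, 5}, {1, 2, 4, 6}, {1, 2, 5, 6}, {1, 3, 4, 5}, {1, 3, 4, 6}, {1, 3, 5, 6}, {1, 4, 5, 6}, {2, 3, 4, 5}, {2, 3, 4, 6}, {2, 3, 5, 6}, {2, 4, 5, 6}, {3, 4, 5, 6}, {1, 2, 3, 4, 5}, {1, 2, 3, 4, 6}, {1, 2, 3, 5, 6}, {1, 2, 4, 5, 6}, {1, 3, 4, 5, 6}, {2, 3, 4, 5, 6}, S }.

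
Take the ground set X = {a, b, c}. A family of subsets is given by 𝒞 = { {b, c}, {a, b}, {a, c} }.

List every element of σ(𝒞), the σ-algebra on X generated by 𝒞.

Start: 𝒞 ∪ {∅, X} = { {}, {a, b}, {a, c}, {b, c}, X }.
Round 1 (3 new):
  {a}  = X∖{b, c}
  {b}  = X∖{a, c}
  {c}  = X∖{a, b}
Round 2 adds nothing — fixpoint reached.

σ(𝒞) = { {}, {a}, {b}, {c}, {a, b}, {a, c}, {b, c}, X }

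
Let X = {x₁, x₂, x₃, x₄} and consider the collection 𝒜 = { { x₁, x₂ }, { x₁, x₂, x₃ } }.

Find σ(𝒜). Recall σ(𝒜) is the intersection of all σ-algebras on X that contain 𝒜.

Start: 𝒜 ∪ {∅, X} = { {}, { x₁, x₂ }, { x₁, x₂, x₃ }, X }.
Step 1: +2 →
  { x₄ }  = ᶜ of { x₁, x₂, x₃ }
  { x₃, x₄ }  = ᶜ of { x₁, x₂ }
  |family| = 6
Step 2 adds 1:
  { x₁, x₂, x₄ }  = { x₁, x₂ } ∪ { x₄ }
  |family| = 7
Step 3 (1 new):
  { x₃ }  = ᶜ of { x₁, x₂, x₄ }
  |family| = 8
Step 4 adds nothing — fixpoint reached.

Therefore σ(𝒜) = { {}, { x₃ }, { x₄ }, { x₁, x₂ }, { x₃, x₄ }, { x₁, x₂, x₃ }, { x₁, x₂, x₄ }, X } (|σ(𝒜)| = 8).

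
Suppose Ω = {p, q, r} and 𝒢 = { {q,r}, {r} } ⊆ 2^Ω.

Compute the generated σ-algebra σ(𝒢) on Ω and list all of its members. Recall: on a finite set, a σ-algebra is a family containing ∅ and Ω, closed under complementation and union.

Initial family (4 sets): { ∅, {r}, {q,r}, Ω }.
Pass 1 (2 new):
  {p}  = complement {q,r}
  {p,q}  = complement {r}
  |family| = 6
Pass 2: +1 →
  {p,r}  = {r} ∪ {p}
  |family| = 7
Pass 3 adds 1:
  {q}  = complement {p,r}
  |family| = 8
Pass 4: stable.

|σ(𝒢)| = 8.  σ(𝒢) = { ∅, {p}, {q}, {r}, {p,q}, {p,r}, {q,r}, Ω }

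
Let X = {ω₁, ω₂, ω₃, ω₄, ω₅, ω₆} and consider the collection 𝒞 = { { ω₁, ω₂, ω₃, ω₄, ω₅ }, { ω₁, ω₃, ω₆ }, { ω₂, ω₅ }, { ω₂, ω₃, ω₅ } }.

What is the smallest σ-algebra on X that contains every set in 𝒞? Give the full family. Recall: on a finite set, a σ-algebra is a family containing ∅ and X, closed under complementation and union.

|σ(𝒞)| = 32.  σ(𝒞) = { ∅, { ω₁ }, { ω₃ }, { ω₄ }, { ω₆ }, { ω₁, ω₃ }, { ω₁, ω₄ }, { ω₁, ω₆ }, { ω₂, ω₅ }, { ω₃, ω₄ }, { ω₃, ω₆ }, { ω₄, ω₆ }, { ω₁, ω₂, ω₅ }, { ω₁, ω₃, ω₄ }, { ω₁, ω₃, ω₆ }, { ω₁, ω₄, ω₆ }, { ω₂, ω₃, ω₅ }, { ω₂, ω₄, ω₅ }, { ω₂, ω₅, ω₆ }, { ω₃, ω₄, ω₆ }, { ω₁, ω₂, ω₃, ω₅ }, { ω₁, ω₂, ω₄, ω₅ }, { ω₁, ω₂, ω₅, ω₆ }, { ω₁, ω₃, ω₄, ω₆ }, { ω₂, ω₃, ω₄, ω₅ }, { ω₂, ω₃, ω₅, ω₆ }, { ω₂, ω₄, ω₅, ω₆ }, { ω₁, ω₂, ω₃, ω₄, ω₅ }, { ω₁, ω₂, ω₃, ω₅, ω₆ }, { ω₁, ω₂, ω₄, ω₅, ω₆ }, { ω₂, ω₃, ω₄, ω₅, ω₆ }, X }

Check:
Seed the family with 𝒞 together with ∅ and X: { ∅, { ω₂, ω₅ }, { ω₁, ω₃, ω₆ }, { ω₂, ω₃, ω₅ }, { ω₁, ω₂, ω₃, ω₄, ω₅ }, X }.
Step 1: +5 →
  { ω₆ }  = ᶜ of { ω₁, ω₂, ω₃, ω₄, ω₅ }
  { ω₁, ω₄, ω₆ }  = ᶜ of { ω₂, ω₃, ω₅ }
  { ω₂, ω₄, ω₅ }  = ᶜ of { ω₁, ω₃, ω₆ }
  { ω₁, ω₃, ω₄, ω₆ }  = ᶜ of { ω₂, ω₅ }
  { ω₁, ω₂, ω₃, ω₅, ω₆ }  = { ω₂, ω₅ } ∪ { ω₁, ω₃, ω₆ }
  (now 11)
Step 2: +6 →
  { ω₄ }  = ᶜ of { ω₁, ω₂, ω₃, ω₅, ω₆ }
  { ω₂, ω₅, ω₆ }  = { ω₂, ω₅ } ∪ { ω₆ }
  { ω₂, ω₃, ω₄, ω₅ }  = { ω₂, ω₃, ω₅ } ∪ { ω₂, ω₄, ω₅ }
  { ω₂, ω₃, ω₅, ω₆ }  = { ω₆ } ∪ { ω₂, ω₃, ω₅ }
  { ω₂, ω₄, ω₅, ω₆ }  = { ω₆ } ∪ { ω₂, ω₄, ω₅ }
  { ω₁, ω₂, ω₄, ω₅, ω₆ }  = { ω₂, ω₅ } ∪ { ω₁, ω₄, ω₆ }
  (now 17)
Step 3 (7 new):
  { ω₃ }  = ᶜ of { ω₁, ω₂, ω₄, ω₅, ω₆ }
  { ω₁, ω₃ }  = ᶜ of { ω₂, ω₄, ω₅, ω₆ }
  { ω₁, ω₄ }  = ᶜ of { ω₂, ω₃, ω₅, ω₆ }
  { ω₁, ω₆ }  = ᶜ of { ω₂, ω₃, ω₄, ω₅ }
  { ω₄, ω₆ }  = { ω₄ } ∪ { ω₆ }
  { ω₁, ω₃, ω₄ }  = ᶜ of { ω₂, ω₅, ω₆ }
  { ω₂, ω₃, ω₄, ω₅, ω₆ }  = { ω₂, ω₃, ω₅ } ∪ { ω₂, ω₄, ω₅, ω₆ }
  (now 24)
Step 4: 7 new —
  { ω₁ }  = ᶜ of { ω₂, ω₃, ω₄, ω₅, ω₆ }
  { ω₃, ω₄ }  = { ω₃ } ∪ { ω₄ }
  { ω₃, ω₆ }  = { ω₆ } ∪ { ω₃ }
  { ω₃, ω₄, ω₆ }  = { ω₃ } ∪ { ω₄, ω₆ }
  { ω₁, ω₂, ω₃, ω₅ }  = ᶜ of { ω₄, ω₆ }
  { ω₁, ω₂, ω₄, ω₅ }  = { ω₂, ω₅ } ∪ { ω₁, ω₄ }
  { ω₁, ω₂, ω₅, ω₆ }  = { ω₂, ω₅ } ∪ { ω₁, ω₆ }
  (now 31)
Step 5. New:
  { ω₁, ω₂, ω₅ }  = ᶜ of { ω₃, ω₄, ω₆ }
  (now 32)
Step 6: stable.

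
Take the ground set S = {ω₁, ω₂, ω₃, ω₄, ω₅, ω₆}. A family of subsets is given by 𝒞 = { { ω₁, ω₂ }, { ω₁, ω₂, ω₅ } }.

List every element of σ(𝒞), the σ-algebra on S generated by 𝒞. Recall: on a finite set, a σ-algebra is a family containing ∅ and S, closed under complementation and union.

Seed the family with 𝒞 together with ∅ and S: { {  }, { ω₁, ω₂ }, { ω₁, ω₂, ω₅ }, S }.
Round 1. New:
  { ω₃, ω₄, ω₆ }  = complement { ω₁, ω₂, ω₅ }
  { ω₃, ω₄, ω₅, ω₆ }  = complement { ω₁, ω₂ }
  — 6 sets.
Round 2: 1 new —
  { ω₁, ω₂, ω₃, ω₄, ω₆ }  = { ω₁, ω₂ } ∪ { ω₃, ω₄, ω₆ }
  — 7 sets.
Round 3: +1 →
  { ω₅ }  = complement { ω₁, ω₂, ω₃, ω₄, ω₆ }
  — 8 sets.
Round 4 adds nothing — fixpoint reached.

σ(𝒞) = { {  }, { ω₅ }, { ω₁, ω₂ }, { ω₁, ω₂, ω₅ }, { ω₃, ω₄, ω₆ }, { ω₃, ω₄, ω₅, ω₆ }, { ω₁, ω₂, ω₃, ω₄, ω₆ }, S }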